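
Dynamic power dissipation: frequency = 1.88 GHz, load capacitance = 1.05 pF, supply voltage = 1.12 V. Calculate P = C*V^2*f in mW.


Step 1: V^2 = 1.12^2 = 1.2544 V^2
Step 2: P = C*V^2*f = 1.05e-12 F * 1.2544 * 1.88e9 Hz
Step 3: P = 2.4761856e-03 W
Step 4: P = 2.476 mW

2.476


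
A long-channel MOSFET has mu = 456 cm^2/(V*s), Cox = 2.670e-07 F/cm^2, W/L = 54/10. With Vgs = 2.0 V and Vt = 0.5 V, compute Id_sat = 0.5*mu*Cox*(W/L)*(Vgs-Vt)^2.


Step 1: Overdrive voltage Vov = Vgs - Vt = 2.0 - 0.5 = 1.5 V
Step 2: W/L = 54/10 = 5.4
Step 3: Id = 0.5 * 456 * 2.670e-07 * 5.4 * 1.5^2
Step 4: Id = 7.40e-04 A

7.40e-04


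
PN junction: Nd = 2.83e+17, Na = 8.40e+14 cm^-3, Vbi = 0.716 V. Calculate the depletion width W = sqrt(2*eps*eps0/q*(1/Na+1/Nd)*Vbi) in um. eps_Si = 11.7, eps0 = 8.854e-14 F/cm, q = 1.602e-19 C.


Step 1: 1/Na + 1/Nd = 1/8.40e+14 + 1/2.83e+17 = 1.19401e-15
Step 2: 2*eps*eps0/q = 2*11.7*8.854e-14/1.602e-19 = 1.293281e+07
Step 3: W^2 = 1.293281e+07 * 1.19401e-15 * 0.716 = 1.10564e-08
Step 4: W = sqrt(1.10564e-08) = 1.051e-04 cm = 1.051 um

1.051


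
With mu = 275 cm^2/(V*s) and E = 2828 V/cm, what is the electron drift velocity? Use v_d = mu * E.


Step 1: v_d = mu * E
Step 2: v_d = 275 * 2828 = 777700
Step 3: v_d = 7.78e+05 cm/s

7.78e+05


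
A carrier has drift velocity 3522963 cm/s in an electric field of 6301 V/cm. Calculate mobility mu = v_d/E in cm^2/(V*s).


Step 1: mu = v_d / E
Step 2: mu = 3522963 / 6301
Step 3: mu = 559.11 cm^2/(V*s)

559.11


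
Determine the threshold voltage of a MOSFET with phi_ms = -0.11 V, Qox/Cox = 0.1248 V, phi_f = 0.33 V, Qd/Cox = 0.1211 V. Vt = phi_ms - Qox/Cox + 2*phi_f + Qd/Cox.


Step 1: Vt = phi_ms - Qox/Cox + 2*phi_f + Qd/Cox
Step 2: Vt = -0.11 - 0.1248 + 2*0.33 + 0.1211
Step 3: Vt = -0.11 - 0.1248 + 0.66 + 0.1211
Step 4: Vt = 0.5463 V

0.5463


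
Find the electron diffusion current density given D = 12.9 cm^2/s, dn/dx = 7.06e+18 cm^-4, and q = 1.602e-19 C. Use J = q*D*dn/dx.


Step 1: J = q * D * (dn/dx)
Step 2: J = 1.602e-19 * 12.9 * 7.06e+18
Step 3: J = 1.46e+01 A/cm^2

1.46e+01


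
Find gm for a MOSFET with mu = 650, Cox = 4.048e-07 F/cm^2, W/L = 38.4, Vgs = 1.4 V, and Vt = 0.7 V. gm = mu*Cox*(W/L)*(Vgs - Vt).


Step 1: Vov = Vgs - Vt = 1.4 - 0.7 = 0.7 V
Step 2: gm = mu * Cox * (W/L) * Vov
Step 3: gm = 650 * 4.048e-07 * 38.4 * 0.7 = 7.07e-03 S

7.07e-03


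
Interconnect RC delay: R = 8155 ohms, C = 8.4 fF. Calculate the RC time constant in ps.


Step 1: tau = R * C
Step 2: tau = 8155 * 8.4 fF = 8155 * 8.4e-15 F
Step 3: tau = 6.8502e-11 s = 68.502 ps

68.502


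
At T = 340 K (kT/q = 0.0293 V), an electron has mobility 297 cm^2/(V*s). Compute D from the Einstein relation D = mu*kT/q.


Step 1: D = mu * (kT/q)
Step 2: D = 297 * 0.0293
Step 3: D = 8.7 cm^2/s

8.7


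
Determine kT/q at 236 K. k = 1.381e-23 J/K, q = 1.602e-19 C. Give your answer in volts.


Step 1: kT = 1.381e-23 * 236 = 3.25916e-21 J
Step 2: Vt = kT/q = 3.25916e-21 / 1.602e-19
Step 3: Vt = 0.02034 V

0.02034


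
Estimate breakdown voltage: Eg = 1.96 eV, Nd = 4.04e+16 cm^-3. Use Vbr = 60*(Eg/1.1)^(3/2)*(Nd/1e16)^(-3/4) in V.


Step 1: Eg/1.1 = 1.96/1.1 = 1.781818
Step 2: (Eg/1.1)^1.5 = 1.781818^1.5 = 2.378455
Step 3: (Nd/1e16)^(-0.75) = (4.04)^(-0.75) = 0.350925
Step 4: Vbr = 60 * 2.378455 * 0.350925 = 50.1 V

50.1


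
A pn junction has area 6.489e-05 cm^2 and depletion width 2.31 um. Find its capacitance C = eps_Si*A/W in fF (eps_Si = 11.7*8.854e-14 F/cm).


Step 1: eps_Si = 11.7 * 8.854e-14 = 1.035918e-12 F/cm
Step 2: W in cm = 2.31 * 1e-4 = 2.31e-04 cm
Step 3: C = 1.035918e-12 * 6.489e-05 / 2.31e-04 = 2.909988e-13 F
Step 4: C = 291.0 fF

291.0


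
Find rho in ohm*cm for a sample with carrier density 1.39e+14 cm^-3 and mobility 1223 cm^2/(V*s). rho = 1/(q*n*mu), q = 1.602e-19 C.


Step 1: sigma = q * n * mu = 1.602e-19 * 1.39e+14 * 1223 = 2.72335e-02 S/cm
Step 2: rho = 1 / sigma = 1 / 2.72335e-02 = 36.72 ohm*cm

36.72


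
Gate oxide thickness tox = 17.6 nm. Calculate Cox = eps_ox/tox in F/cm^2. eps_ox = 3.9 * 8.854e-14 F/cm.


Step 1: eps_ox = 3.9 * 8.854e-14 = 3.45306e-13 F/cm
Step 2: tox in cm = 17.6 nm * 1e-7 = 1.7600e-06 cm
Step 3: Cox = 3.45306e-13 / 1.7600e-06 = 1.96e-07 F/cm^2

1.96e-07


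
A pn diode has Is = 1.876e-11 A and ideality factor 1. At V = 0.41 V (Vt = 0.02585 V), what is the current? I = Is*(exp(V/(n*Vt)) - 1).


Step 1: V/(n*Vt) = 0.41/(1*0.02585) = 15.8607
Step 2: exp(15.8607) = 7.7306e+06
Step 3: I = 1.876e-11 * (7.7306e+06 - 1) = 1.45e-04 A

1.45e-04


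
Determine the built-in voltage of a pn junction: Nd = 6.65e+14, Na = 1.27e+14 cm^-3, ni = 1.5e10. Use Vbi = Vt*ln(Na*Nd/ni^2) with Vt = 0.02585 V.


Step 1: Compute Na*Nd/ni^2 = 1.27e+14 * 6.65e+14 / (1.5e10)^2 = 3.7536e+08
Step 2: ln(3.7536e+08) = 19.7434
Step 3: Vbi = 0.02585 * 19.7434 = 0.51 V

0.51


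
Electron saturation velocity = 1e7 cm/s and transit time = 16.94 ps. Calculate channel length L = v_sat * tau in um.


Step 1: tau in seconds = 16.94 ps * 1e-12 = 1.6940e-11 s
Step 2: L = v_sat * tau = 1e7 * 1.6940e-11 = 1.6940e-04 cm
Step 3: L in um = 1.6940e-04 * 1e4 = 1.694 um

1.694


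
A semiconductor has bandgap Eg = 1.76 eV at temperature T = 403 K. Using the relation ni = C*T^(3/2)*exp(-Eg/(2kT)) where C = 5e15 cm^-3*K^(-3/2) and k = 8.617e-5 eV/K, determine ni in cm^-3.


Step 1: Compute kT = 8.617e-5 * 403 = 0.03472651 eV
Step 2: Exponent = -Eg/(2kT) = -1.76/(2*0.03472651) = -25.34087
Step 3: T^(3/2) = 403^1.5 = 8090.17
Step 4: ni = 5e15 * 8090.17 * exp(-25.34087) = 4.00e+08 cm^-3

4.00e+08


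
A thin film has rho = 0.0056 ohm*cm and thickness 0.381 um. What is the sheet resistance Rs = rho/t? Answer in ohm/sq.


Step 1: Convert thickness to cm: t = 0.381 um = 3.8100e-05 cm
Step 2: Rs = rho / t = 0.0056 / 3.8100e-05
Step 3: Rs = 147.0 ohm/sq

147.0


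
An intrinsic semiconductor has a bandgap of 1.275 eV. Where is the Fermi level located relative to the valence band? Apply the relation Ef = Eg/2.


Step 1: For an intrinsic semiconductor, the Fermi level sits at midgap.
Step 2: Ef = Eg / 2 = 1.275 / 2 = 0.6375 eV

0.6375


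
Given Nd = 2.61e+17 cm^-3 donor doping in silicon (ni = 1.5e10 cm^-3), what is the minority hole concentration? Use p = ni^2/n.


Step 1: Since Nd >> ni, n ≈ Nd = 2.61e+17 cm^-3
Step 2: p = ni^2 / n = (1.5e10)^2 / 2.61e+17
Step 3: p = 2.25e20 / 2.61e+17 = 8.62e+02 cm^-3

8.62e+02


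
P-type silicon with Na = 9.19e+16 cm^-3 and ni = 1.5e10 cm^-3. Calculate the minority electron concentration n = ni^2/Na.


Step 1: Majority hole concentration p ≈ Na = 9.19e+16 cm^-3
Step 2: n = ni^2 / Na = (1.5e10)^2 / 9.19e+16
Step 3: n = 2.45e+03 cm^-3

2.45e+03


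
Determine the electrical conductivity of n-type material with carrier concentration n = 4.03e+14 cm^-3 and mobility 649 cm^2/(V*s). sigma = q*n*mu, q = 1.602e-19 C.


Step 1: sigma = q * n * mu
Step 2: sigma = 1.602e-19 * 4.03e+14 * 649
Step 3: sigma = 4.190e-02 S/cm

4.190e-02


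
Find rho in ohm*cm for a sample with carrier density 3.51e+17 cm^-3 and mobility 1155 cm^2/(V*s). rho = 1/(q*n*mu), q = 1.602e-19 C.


Step 1: sigma = q * n * mu = 1.602e-19 * 3.51e+17 * 1155 = 6.49459e+01 S/cm
Step 2: rho = 1 / sigma = 1 / 6.49459e+01 = 0.0154 ohm*cm

0.0154


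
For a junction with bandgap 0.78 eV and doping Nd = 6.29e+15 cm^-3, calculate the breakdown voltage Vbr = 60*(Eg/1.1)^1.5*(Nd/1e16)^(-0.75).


Step 1: Eg/1.1 = 0.78/1.1 = 0.709091
Step 2: (Eg/1.1)^1.5 = 0.709091^1.5 = 0.597108
Step 3: (Nd/1e16)^(-0.75) = (0.629)^(-0.75) = 1.415833
Step 4: Vbr = 60 * 0.597108 * 1.415833 = 50.7 V

50.7


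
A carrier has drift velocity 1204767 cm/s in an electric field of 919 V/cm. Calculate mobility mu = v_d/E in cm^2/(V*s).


Step 1: mu = v_d / E
Step 2: mu = 1204767 / 919
Step 3: mu = 1310.95 cm^2/(V*s)

1310.95


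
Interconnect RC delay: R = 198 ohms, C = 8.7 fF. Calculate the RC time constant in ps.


Step 1: tau = R * C
Step 2: tau = 198 * 8.7 fF = 198 * 8.7e-15 F
Step 3: tau = 1.7226e-12 s = 1.7226 ps

1.7226


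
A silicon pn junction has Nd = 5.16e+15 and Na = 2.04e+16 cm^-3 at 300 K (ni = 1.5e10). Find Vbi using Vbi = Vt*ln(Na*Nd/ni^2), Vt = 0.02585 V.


Step 1: Compute Na*Nd/ni^2 = 2.04e+16 * 5.16e+15 / (1.5e10)^2 = 4.6784e+11
Step 2: ln(4.6784e+11) = 26.8714
Step 3: Vbi = 0.02585 * 26.8714 = 0.695 V

0.695


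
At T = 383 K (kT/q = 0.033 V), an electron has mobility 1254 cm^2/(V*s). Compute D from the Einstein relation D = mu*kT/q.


Step 1: D = mu * (kT/q)
Step 2: D = 1254 * 0.033
Step 3: D = 41.38 cm^2/s

41.38


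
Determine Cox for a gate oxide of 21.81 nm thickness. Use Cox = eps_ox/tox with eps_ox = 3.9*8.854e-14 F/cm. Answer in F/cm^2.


Step 1: eps_ox = 3.9 * 8.854e-14 = 3.45306e-13 F/cm
Step 2: tox in cm = 21.81 nm * 1e-7 = 2.1810e-06 cm
Step 3: Cox = 3.45306e-13 / 2.1810e-06 = 1.58e-07 F/cm^2

1.58e-07


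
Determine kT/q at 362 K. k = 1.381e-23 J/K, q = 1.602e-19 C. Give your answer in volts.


Step 1: kT = 1.381e-23 * 362 = 4.99922e-21 J
Step 2: Vt = kT/q = 4.99922e-21 / 1.602e-19
Step 3: Vt = 0.03121 V

0.03121


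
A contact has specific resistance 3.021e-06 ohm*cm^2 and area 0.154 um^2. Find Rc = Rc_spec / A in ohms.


Step 1: Convert area to cm^2: 0.154 um^2 = 1.5400e-09 cm^2
Step 2: Rc = Rc_spec / A = 3.021e-06 / 1.5400e-09
Step 3: Rc = 1.96e+03 ohms

1.96e+03


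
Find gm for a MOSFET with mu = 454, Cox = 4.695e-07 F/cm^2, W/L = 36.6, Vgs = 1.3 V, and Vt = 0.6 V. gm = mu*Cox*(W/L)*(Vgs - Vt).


Step 1: Vov = Vgs - Vt = 1.3 - 0.6 = 0.7 V
Step 2: gm = mu * Cox * (W/L) * Vov
Step 3: gm = 454 * 4.695e-07 * 36.6 * 0.7 = 5.46e-03 S

5.46e-03


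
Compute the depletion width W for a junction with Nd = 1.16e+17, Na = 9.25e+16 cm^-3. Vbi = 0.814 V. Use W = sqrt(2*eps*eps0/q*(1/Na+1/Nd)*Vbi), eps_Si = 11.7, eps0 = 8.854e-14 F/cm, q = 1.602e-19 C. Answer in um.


Step 1: 1/Na + 1/Nd = 1/9.25e+16 + 1/1.16e+17 = 1.94315e-17
Step 2: 2*eps*eps0/q = 2*11.7*8.854e-14/1.602e-19 = 1.293281e+07
Step 3: W^2 = 1.293281e+07 * 1.94315e-17 * 0.814 = 2.04561e-10
Step 4: W = sqrt(2.04561e-10) = 1.430e-05 cm = 0.143 um

0.143


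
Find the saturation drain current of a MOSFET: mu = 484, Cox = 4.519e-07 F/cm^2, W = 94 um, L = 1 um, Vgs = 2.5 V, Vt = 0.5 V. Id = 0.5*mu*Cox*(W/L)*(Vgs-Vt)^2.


Step 1: Overdrive voltage Vov = Vgs - Vt = 2.5 - 0.5 = 2.0 V
Step 2: W/L = 94/1 = 94
Step 3: Id = 0.5 * 484 * 4.519e-07 * 94 * 2.0^2
Step 4: Id = 4.11e-02 A

4.11e-02


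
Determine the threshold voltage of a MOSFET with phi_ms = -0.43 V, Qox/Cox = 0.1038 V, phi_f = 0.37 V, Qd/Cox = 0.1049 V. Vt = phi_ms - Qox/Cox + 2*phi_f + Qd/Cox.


Step 1: Vt = phi_ms - Qox/Cox + 2*phi_f + Qd/Cox
Step 2: Vt = -0.43 - 0.1038 + 2*0.37 + 0.1049
Step 3: Vt = -0.43 - 0.1038 + 0.74 + 0.1049
Step 4: Vt = 0.3111 V

0.3111


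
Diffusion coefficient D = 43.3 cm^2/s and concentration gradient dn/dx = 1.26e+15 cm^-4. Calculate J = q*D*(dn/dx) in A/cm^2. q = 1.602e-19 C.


Step 1: J = q * D * (dn/dx)
Step 2: J = 1.602e-19 * 43.3 * 1.26e+15
Step 3: J = 8.74e-03 A/cm^2

8.74e-03


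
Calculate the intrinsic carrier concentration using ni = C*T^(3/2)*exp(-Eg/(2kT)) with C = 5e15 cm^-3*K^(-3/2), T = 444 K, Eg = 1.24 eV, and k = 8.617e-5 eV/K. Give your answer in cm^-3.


Step 1: Compute kT = 8.617e-5 * 444 = 0.03825948 eV
Step 2: Exponent = -Eg/(2kT) = -1.24/(2*0.03825948) = -16.20513
Step 3: T^(3/2) = 444^1.5 = 9355.66
Step 4: ni = 5e15 * 9355.66 * exp(-16.20513) = 4.29e+12 cm^-3

4.29e+12


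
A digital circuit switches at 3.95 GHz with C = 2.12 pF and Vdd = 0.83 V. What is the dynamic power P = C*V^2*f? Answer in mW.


Step 1: V^2 = 0.83^2 = 0.6889 V^2
Step 2: P = C*V^2*f = 2.12e-12 F * 0.6889 * 3.95e9 Hz
Step 3: P = 5.7688486e-03 W
Step 4: P = 5.769 mW

5.769


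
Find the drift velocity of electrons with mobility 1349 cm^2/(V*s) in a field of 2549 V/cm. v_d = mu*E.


Step 1: v_d = mu * E
Step 2: v_d = 1349 * 2549 = 3438601
Step 3: v_d = 3.44e+06 cm/s

3.44e+06


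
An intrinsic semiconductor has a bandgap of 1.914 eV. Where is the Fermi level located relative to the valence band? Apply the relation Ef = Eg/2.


Step 1: For an intrinsic semiconductor, the Fermi level sits at midgap.
Step 2: Ef = Eg / 2 = 1.914 / 2 = 0.957 eV

0.957


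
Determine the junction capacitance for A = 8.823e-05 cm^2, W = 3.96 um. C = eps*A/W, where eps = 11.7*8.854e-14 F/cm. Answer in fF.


Step 1: eps_Si = 11.7 * 8.854e-14 = 1.035918e-12 F/cm
Step 2: W in cm = 3.96 * 1e-4 = 3.96e-04 cm
Step 3: C = 1.035918e-12 * 8.823e-05 / 3.96e-04 = 2.308057e-13 F
Step 4: C = 230.81 fF

230.81


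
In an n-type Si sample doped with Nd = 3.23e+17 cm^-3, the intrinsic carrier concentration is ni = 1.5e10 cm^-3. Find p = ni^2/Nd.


Step 1: Since Nd >> ni, n ≈ Nd = 3.23e+17 cm^-3
Step 2: p = ni^2 / n = (1.5e10)^2 / 3.23e+17
Step 3: p = 2.25e20 / 3.23e+17 = 6.97e+02 cm^-3

6.97e+02


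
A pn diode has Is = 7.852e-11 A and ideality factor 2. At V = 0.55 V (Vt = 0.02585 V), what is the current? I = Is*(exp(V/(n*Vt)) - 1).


Step 1: V/(n*Vt) = 0.55/(2*0.02585) = 10.6383
Step 2: exp(10.6383) = 4.1702e+04
Step 3: I = 7.852e-11 * (4.1702e+04 - 1) = 3.27e-06 A

3.27e-06


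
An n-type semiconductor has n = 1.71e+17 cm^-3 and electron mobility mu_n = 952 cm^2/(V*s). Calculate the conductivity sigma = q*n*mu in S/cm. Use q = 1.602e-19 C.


Step 1: sigma = q * n * mu
Step 2: sigma = 1.602e-19 * 1.71e+17 * 952
Step 3: sigma = 2.608e+01 S/cm

2.608e+01


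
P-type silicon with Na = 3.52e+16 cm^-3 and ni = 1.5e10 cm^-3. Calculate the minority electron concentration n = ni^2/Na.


Step 1: Majority hole concentration p ≈ Na = 3.52e+16 cm^-3
Step 2: n = ni^2 / Na = (1.5e10)^2 / 3.52e+16
Step 3: n = 6.39e+03 cm^-3

6.39e+03


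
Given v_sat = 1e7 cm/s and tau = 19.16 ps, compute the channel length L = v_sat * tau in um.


Step 1: tau in seconds = 19.16 ps * 1e-12 = 1.9160e-11 s
Step 2: L = v_sat * tau = 1e7 * 1.9160e-11 = 1.9160e-04 cm
Step 3: L in um = 1.9160e-04 * 1e4 = 1.916 um

1.916


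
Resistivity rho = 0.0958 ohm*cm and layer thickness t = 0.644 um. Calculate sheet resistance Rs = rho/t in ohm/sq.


Step 1: Convert thickness to cm: t = 0.644 um = 6.4400e-05 cm
Step 2: Rs = rho / t = 0.0958 / 6.4400e-05
Step 3: Rs = 1487.6 ohm/sq

1487.6


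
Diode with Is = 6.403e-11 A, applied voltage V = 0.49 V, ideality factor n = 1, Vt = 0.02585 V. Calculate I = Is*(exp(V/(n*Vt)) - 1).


Step 1: V/(n*Vt) = 0.49/(1*0.02585) = 18.9555
Step 2: exp(18.9555) = 1.7071e+08
Step 3: I = 6.403e-11 * (1.7071e+08 - 1) = 1.09e-02 A

1.09e-02


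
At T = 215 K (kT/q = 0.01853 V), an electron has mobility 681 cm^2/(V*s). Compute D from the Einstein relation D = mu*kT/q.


Step 1: D = mu * (kT/q)
Step 2: D = 681 * 0.01853
Step 3: D = 12.62 cm^2/s

12.62


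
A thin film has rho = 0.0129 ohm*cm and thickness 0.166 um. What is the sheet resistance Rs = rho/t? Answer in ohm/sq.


Step 1: Convert thickness to cm: t = 0.166 um = 1.6600e-05 cm
Step 2: Rs = rho / t = 0.0129 / 1.6600e-05
Step 3: Rs = 777.1 ohm/sq

777.1


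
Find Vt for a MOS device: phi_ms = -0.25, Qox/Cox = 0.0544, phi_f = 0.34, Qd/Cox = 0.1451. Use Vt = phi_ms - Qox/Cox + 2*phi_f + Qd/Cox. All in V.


Step 1: Vt = phi_ms - Qox/Cox + 2*phi_f + Qd/Cox
Step 2: Vt = -0.25 - 0.0544 + 2*0.34 + 0.1451
Step 3: Vt = -0.25 - 0.0544 + 0.68 + 0.1451
Step 4: Vt = 0.5207 V

0.5207


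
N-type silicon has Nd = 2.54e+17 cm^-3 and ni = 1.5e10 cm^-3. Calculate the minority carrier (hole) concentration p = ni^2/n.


Step 1: Since Nd >> ni, n ≈ Nd = 2.54e+17 cm^-3
Step 2: p = ni^2 / n = (1.5e10)^2 / 2.54e+17
Step 3: p = 2.25e20 / 2.54e+17 = 8.86e+02 cm^-3

8.86e+02


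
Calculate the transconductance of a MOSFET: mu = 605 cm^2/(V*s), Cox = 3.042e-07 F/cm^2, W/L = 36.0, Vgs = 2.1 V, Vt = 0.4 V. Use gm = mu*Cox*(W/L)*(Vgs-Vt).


Step 1: Vov = Vgs - Vt = 2.1 - 0.4 = 1.7 V
Step 2: gm = mu * Cox * (W/L) * Vov
Step 3: gm = 605 * 3.042e-07 * 36.0 * 1.7 = 1.13e-02 S

1.13e-02


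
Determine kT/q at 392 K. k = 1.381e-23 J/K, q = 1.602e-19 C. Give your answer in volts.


Step 1: kT = 1.381e-23 * 392 = 5.41352e-21 J
Step 2: Vt = kT/q = 5.41352e-21 / 1.602e-19
Step 3: Vt = 0.03379 V

0.03379


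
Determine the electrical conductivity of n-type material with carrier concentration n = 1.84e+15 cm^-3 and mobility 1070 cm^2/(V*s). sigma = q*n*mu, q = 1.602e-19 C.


Step 1: sigma = q * n * mu
Step 2: sigma = 1.602e-19 * 1.84e+15 * 1070
Step 3: sigma = 3.154e-01 S/cm

3.154e-01


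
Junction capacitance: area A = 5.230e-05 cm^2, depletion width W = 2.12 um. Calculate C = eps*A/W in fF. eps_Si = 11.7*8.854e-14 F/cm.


Step 1: eps_Si = 11.7 * 8.854e-14 = 1.035918e-12 F/cm
Step 2: W in cm = 2.12 * 1e-4 = 2.12e-04 cm
Step 3: C = 1.035918e-12 * 5.230e-05 / 2.12e-04 = 2.555590e-13 F
Step 4: C = 255.56 fF

255.56


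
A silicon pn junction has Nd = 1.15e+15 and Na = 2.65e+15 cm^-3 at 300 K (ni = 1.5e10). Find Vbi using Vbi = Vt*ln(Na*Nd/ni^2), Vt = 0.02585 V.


Step 1: Compute Na*Nd/ni^2 = 2.65e+15 * 1.15e+15 / (1.5e10)^2 = 1.3544e+10
Step 2: ln(1.3544e+10) = 23.3292
Step 3: Vbi = 0.02585 * 23.3292 = 0.603 V

0.603


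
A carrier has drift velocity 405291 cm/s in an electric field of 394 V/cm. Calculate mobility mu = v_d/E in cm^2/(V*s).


Step 1: mu = v_d / E
Step 2: mu = 405291 / 394
Step 3: mu = 1028.66 cm^2/(V*s)

1028.66


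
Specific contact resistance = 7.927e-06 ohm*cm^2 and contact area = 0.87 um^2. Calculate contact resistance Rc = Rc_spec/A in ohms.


Step 1: Convert area to cm^2: 0.87 um^2 = 8.7000e-09 cm^2
Step 2: Rc = Rc_spec / A = 7.927e-06 / 8.7000e-09
Step 3: Rc = 9.11e+02 ohms

9.11e+02


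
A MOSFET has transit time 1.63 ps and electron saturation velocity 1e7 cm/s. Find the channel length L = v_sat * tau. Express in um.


Step 1: tau in seconds = 1.63 ps * 1e-12 = 1.6300e-12 s
Step 2: L = v_sat * tau = 1e7 * 1.6300e-12 = 1.6300e-05 cm
Step 3: L in um = 1.6300e-05 * 1e4 = 0.163 um

0.163


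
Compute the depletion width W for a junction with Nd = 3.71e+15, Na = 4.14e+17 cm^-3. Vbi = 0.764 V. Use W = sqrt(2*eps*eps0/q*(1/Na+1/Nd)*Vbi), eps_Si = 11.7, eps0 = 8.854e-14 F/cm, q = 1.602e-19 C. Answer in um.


Step 1: 1/Na + 1/Nd = 1/4.14e+17 + 1/3.71e+15 = 2.71957e-16
Step 2: 2*eps*eps0/q = 2*11.7*8.854e-14/1.602e-19 = 1.293281e+07
Step 3: W^2 = 1.293281e+07 * 2.71957e-16 * 0.764 = 2.68712e-09
Step 4: W = sqrt(2.68712e-09) = 5.184e-05 cm = 0.5184 um

0.5184


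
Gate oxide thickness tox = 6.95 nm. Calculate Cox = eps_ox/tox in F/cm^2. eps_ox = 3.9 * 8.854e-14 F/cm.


Step 1: eps_ox = 3.9 * 8.854e-14 = 3.45306e-13 F/cm
Step 2: tox in cm = 6.95 nm * 1e-7 = 6.9500e-07 cm
Step 3: Cox = 3.45306e-13 / 6.9500e-07 = 4.97e-07 F/cm^2

4.97e-07


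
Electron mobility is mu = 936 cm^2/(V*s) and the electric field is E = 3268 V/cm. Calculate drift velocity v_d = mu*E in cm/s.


Step 1: v_d = mu * E
Step 2: v_d = 936 * 3268 = 3058848
Step 3: v_d = 3.06e+06 cm/s

3.06e+06


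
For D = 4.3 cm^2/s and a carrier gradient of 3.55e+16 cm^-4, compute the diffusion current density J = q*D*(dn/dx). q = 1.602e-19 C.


Step 1: J = q * D * (dn/dx)
Step 2: J = 1.602e-19 * 4.3 * 3.55e+16
Step 3: J = 2.45e-02 A/cm^2

2.45e-02


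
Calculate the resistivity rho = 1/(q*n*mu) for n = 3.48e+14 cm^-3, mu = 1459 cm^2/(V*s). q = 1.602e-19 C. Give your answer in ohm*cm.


Step 1: sigma = q * n * mu = 1.602e-19 * 3.48e+14 * 1459 = 8.13387e-02 S/cm
Step 2: rho = 1 / sigma = 1 / 8.13387e-02 = 12.29 ohm*cm

12.29


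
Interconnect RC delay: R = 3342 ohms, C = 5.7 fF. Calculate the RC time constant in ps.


Step 1: tau = R * C
Step 2: tau = 3342 * 5.7 fF = 3342 * 5.7e-15 F
Step 3: tau = 1.90494e-11 s = 19.0494 ps

19.0494


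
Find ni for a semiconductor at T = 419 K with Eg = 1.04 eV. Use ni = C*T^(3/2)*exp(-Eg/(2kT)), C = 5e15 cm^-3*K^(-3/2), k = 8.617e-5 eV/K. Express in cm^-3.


Step 1: Compute kT = 8.617e-5 * 419 = 0.03610523 eV
Step 2: Exponent = -Eg/(2kT) = -1.04/(2*0.03610523) = -14.40235
Step 3: T^(3/2) = 419^1.5 = 8576.72
Step 4: ni = 5e15 * 8576.72 * exp(-14.40235) = 2.38e+13 cm^-3

2.38e+13


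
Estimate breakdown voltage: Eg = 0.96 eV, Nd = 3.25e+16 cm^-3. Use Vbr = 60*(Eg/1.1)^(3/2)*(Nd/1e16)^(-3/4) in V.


Step 1: Eg/1.1 = 0.96/1.1 = 0.872727
Step 2: (Eg/1.1)^1.5 = 0.872727^1.5 = 0.815300
Step 3: (Nd/1e16)^(-0.75) = (3.25)^(-0.75) = 0.413131
Step 4: Vbr = 60 * 0.815300 * 0.413131 = 20.2 V

20.2


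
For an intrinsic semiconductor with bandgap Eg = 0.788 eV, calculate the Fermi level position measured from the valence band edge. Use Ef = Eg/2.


Step 1: For an intrinsic semiconductor, the Fermi level sits at midgap.
Step 2: Ef = Eg / 2 = 0.788 / 2 = 0.394 eV

0.394


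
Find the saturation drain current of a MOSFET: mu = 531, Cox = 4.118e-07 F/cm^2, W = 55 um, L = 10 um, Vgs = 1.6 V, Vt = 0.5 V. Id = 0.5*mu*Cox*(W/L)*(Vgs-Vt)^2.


Step 1: Overdrive voltage Vov = Vgs - Vt = 1.6 - 0.5 = 1.1 V
Step 2: W/L = 55/10 = 5.5
Step 3: Id = 0.5 * 531 * 4.118e-07 * 5.5 * 1.1^2
Step 4: Id = 7.28e-04 A

7.28e-04


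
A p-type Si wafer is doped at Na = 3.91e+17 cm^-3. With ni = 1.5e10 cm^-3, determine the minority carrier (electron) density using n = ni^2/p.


Step 1: Majority hole concentration p ≈ Na = 3.91e+17 cm^-3
Step 2: n = ni^2 / Na = (1.5e10)^2 / 3.91e+17
Step 3: n = 5.75e+02 cm^-3

5.75e+02


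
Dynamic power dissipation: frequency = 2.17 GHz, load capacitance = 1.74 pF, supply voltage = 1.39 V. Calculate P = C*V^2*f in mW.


Step 1: V^2 = 1.39^2 = 1.9321 V^2
Step 2: P = C*V^2*f = 1.74e-12 F * 1.9321 * 2.17e9 Hz
Step 3: P = 7.29522318e-03 W
Step 4: P = 7.295 mW

7.295


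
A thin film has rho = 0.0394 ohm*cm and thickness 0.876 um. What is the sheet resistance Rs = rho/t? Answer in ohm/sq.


Step 1: Convert thickness to cm: t = 0.876 um = 8.7600e-05 cm
Step 2: Rs = rho / t = 0.0394 / 8.7600e-05
Step 3: Rs = 449.8 ohm/sq

449.8


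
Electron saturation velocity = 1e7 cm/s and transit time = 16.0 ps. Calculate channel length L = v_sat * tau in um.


Step 1: tau in seconds = 16.0 ps * 1e-12 = 1.6000e-11 s
Step 2: L = v_sat * tau = 1e7 * 1.6000e-11 = 1.6000e-04 cm
Step 3: L in um = 1.6000e-04 * 1e4 = 1.6 um

1.6


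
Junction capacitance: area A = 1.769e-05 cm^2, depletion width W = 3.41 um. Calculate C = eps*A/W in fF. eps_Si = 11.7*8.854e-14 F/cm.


Step 1: eps_Si = 11.7 * 8.854e-14 = 1.035918e-12 F/cm
Step 2: W in cm = 3.41 * 1e-4 = 3.41e-04 cm
Step 3: C = 1.035918e-12 * 1.769e-05 / 3.41e-04 = 5.374014e-14 F
Step 4: C = 53.74 fF

53.74


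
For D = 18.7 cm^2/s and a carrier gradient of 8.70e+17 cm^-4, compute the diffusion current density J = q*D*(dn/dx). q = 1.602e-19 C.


Step 1: J = q * D * (dn/dx)
Step 2: J = 1.602e-19 * 18.7 * 8.70e+17
Step 3: J = 2.61e+00 A/cm^2

2.61e+00


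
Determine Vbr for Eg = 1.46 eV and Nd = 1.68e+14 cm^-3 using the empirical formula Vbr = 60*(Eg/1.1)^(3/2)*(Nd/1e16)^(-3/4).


Step 1: Eg/1.1 = 1.46/1.1 = 1.327273
Step 2: (Eg/1.1)^1.5 = 1.327273^1.5 = 1.529116
Step 3: (Nd/1e16)^(-0.75) = (0.0168)^(-0.75) = 21.429796
Step 4: Vbr = 60 * 1.529116 * 21.429796 = 1966.1 V

1966.1


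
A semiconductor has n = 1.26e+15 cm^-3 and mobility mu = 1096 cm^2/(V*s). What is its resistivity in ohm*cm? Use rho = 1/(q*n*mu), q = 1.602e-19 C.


Step 1: sigma = q * n * mu = 1.602e-19 * 1.26e+15 * 1096 = 2.21230e-01 S/cm
Step 2: rho = 1 / sigma = 1 / 2.21230e-01 = 4.52 ohm*cm

4.52


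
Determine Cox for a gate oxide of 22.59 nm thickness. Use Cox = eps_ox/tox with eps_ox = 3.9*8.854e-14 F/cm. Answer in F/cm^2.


Step 1: eps_ox = 3.9 * 8.854e-14 = 3.45306e-13 F/cm
Step 2: tox in cm = 22.59 nm * 1e-7 = 2.2590e-06 cm
Step 3: Cox = 3.45306e-13 / 2.2590e-06 = 1.53e-07 F/cm^2

1.53e-07


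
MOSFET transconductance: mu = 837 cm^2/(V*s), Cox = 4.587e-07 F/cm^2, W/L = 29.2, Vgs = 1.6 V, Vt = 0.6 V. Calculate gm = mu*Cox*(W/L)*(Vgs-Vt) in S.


Step 1: Vov = Vgs - Vt = 1.6 - 0.6 = 1.0 V
Step 2: gm = mu * Cox * (W/L) * Vov
Step 3: gm = 837 * 4.587e-07 * 29.2 * 1.0 = 1.12e-02 S

1.12e-02


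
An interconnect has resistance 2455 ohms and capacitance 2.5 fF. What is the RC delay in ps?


Step 1: tau = R * C
Step 2: tau = 2455 * 2.5 fF = 2455 * 2.5e-15 F
Step 3: tau = 6.1375e-12 s = 6.1375 ps

6.1375


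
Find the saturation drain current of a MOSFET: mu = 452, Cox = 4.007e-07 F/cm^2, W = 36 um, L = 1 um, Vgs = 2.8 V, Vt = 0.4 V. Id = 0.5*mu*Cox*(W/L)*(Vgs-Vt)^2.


Step 1: Overdrive voltage Vov = Vgs - Vt = 2.8 - 0.4 = 2.4 V
Step 2: W/L = 36/1 = 36
Step 3: Id = 0.5 * 452 * 4.007e-07 * 36 * 2.4^2
Step 4: Id = 1.88e-02 A

1.88e-02


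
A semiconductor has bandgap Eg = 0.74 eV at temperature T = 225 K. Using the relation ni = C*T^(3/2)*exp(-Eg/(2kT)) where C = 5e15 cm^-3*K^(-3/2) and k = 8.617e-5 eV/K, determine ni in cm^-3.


Step 1: Compute kT = 8.617e-5 * 225 = 0.01938825 eV
Step 2: Exponent = -Eg/(2kT) = -0.74/(2*0.01938825) = -19.08372
Step 3: T^(3/2) = 225^1.5 = 3375.00
Step 4: ni = 5e15 * 3375.00 * exp(-19.08372) = 8.70e+10 cm^-3

8.70e+10


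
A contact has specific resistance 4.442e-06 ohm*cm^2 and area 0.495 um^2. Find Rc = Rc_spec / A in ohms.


Step 1: Convert area to cm^2: 0.495 um^2 = 4.9500e-09 cm^2
Step 2: Rc = Rc_spec / A = 4.442e-06 / 4.9500e-09
Step 3: Rc = 8.97e+02 ohms

8.97e+02


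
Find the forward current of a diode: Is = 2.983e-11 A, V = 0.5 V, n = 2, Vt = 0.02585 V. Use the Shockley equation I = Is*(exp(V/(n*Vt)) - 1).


Step 1: V/(n*Vt) = 0.5/(2*0.02585) = 9.6712
Step 2: exp(9.6712) = 1.5854e+04
Step 3: I = 2.983e-11 * (1.5854e+04 - 1) = 4.73e-07 A

4.73e-07


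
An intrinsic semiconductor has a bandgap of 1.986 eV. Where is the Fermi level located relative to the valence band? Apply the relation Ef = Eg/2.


Step 1: For an intrinsic semiconductor, the Fermi level sits at midgap.
Step 2: Ef = Eg / 2 = 1.986 / 2 = 0.993 eV

0.993


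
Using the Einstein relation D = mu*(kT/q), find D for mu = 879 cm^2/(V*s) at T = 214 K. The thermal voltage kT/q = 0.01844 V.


Step 1: D = mu * (kT/q)
Step 2: D = 879 * 0.01844
Step 3: D = 16.21 cm^2/s

16.21


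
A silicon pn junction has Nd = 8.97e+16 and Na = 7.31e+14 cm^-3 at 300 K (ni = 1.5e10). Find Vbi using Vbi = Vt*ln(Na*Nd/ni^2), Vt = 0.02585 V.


Step 1: Compute Na*Nd/ni^2 = 7.31e+14 * 8.97e+16 / (1.5e10)^2 = 2.9143e+11
Step 2: ln(2.9143e+11) = 26.3981
Step 3: Vbi = 0.02585 * 26.3981 = 0.682 V

0.682


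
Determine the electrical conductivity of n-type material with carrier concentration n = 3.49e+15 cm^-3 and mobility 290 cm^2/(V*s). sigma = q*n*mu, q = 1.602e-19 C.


Step 1: sigma = q * n * mu
Step 2: sigma = 1.602e-19 * 3.49e+15 * 290
Step 3: sigma = 1.621e-01 S/cm

1.621e-01


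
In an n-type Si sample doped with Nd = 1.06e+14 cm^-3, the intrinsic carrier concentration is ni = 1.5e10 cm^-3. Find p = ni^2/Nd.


Step 1: Since Nd >> ni, n ≈ Nd = 1.06e+14 cm^-3
Step 2: p = ni^2 / n = (1.5e10)^2 / 1.06e+14
Step 3: p = 2.25e20 / 1.06e+14 = 2.12e+06 cm^-3

2.12e+06


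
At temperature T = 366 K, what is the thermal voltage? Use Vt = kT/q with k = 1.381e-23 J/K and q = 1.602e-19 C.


Step 1: kT = 1.381e-23 * 366 = 5.05446e-21 J
Step 2: Vt = kT/q = 5.05446e-21 / 1.602e-19
Step 3: Vt = 0.03155 V

0.03155


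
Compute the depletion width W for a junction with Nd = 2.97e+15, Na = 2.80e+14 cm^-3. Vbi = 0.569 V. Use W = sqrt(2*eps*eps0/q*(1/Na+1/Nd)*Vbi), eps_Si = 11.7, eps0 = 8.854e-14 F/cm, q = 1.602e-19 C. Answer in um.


Step 1: 1/Na + 1/Nd = 1/2.80e+14 + 1/2.97e+15 = 3.90813e-15
Step 2: 2*eps*eps0/q = 2*11.7*8.854e-14/1.602e-19 = 1.293281e+07
Step 3: W^2 = 1.293281e+07 * 3.90813e-15 * 0.569 = 2.87590e-08
Step 4: W = sqrt(2.87590e-08) = 1.696e-04 cm = 1.696 um

1.696


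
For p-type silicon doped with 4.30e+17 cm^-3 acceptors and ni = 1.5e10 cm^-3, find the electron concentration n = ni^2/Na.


Step 1: Majority hole concentration p ≈ Na = 4.30e+17 cm^-3
Step 2: n = ni^2 / Na = (1.5e10)^2 / 4.30e+17
Step 3: n = 5.23e+02 cm^-3

5.23e+02


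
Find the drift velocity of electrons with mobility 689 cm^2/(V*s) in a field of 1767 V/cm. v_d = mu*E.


Step 1: v_d = mu * E
Step 2: v_d = 689 * 1767 = 1217463
Step 3: v_d = 1.22e+06 cm/s

1.22e+06


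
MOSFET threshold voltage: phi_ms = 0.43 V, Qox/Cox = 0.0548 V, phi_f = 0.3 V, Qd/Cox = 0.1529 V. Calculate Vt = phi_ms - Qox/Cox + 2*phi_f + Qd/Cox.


Step 1: Vt = phi_ms - Qox/Cox + 2*phi_f + Qd/Cox
Step 2: Vt = 0.43 - 0.0548 + 2*0.3 + 0.1529
Step 3: Vt = 0.43 - 0.0548 + 0.6 + 0.1529
Step 4: Vt = 1.1281 V

1.1281


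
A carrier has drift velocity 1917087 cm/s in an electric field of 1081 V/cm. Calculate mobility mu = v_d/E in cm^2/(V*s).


Step 1: mu = v_d / E
Step 2: mu = 1917087 / 1081
Step 3: mu = 1773.44 cm^2/(V*s)

1773.44


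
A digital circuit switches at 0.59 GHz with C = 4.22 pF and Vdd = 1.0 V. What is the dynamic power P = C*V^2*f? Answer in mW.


Step 1: V^2 = 1.0^2 = 1.0 V^2
Step 2: P = C*V^2*f = 4.22e-12 F * 1.0 * 0.59e9 Hz
Step 3: P = 2.4898e-03 W
Step 4: P = 2.49 mW

2.49


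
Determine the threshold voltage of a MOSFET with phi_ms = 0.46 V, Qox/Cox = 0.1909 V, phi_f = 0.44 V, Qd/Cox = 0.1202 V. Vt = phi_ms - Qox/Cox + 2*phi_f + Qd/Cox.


Step 1: Vt = phi_ms - Qox/Cox + 2*phi_f + Qd/Cox
Step 2: Vt = 0.46 - 0.1909 + 2*0.44 + 0.1202
Step 3: Vt = 0.46 - 0.1909 + 0.88 + 0.1202
Step 4: Vt = 1.2693 V

1.2693


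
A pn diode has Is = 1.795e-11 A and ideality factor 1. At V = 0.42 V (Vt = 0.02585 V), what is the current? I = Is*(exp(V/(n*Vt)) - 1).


Step 1: V/(n*Vt) = 0.42/(1*0.02585) = 16.2476
Step 2: exp(16.2476) = 1.1383e+07
Step 3: I = 1.795e-11 * (1.1383e+07 - 1) = 2.04e-04 A

2.04e-04


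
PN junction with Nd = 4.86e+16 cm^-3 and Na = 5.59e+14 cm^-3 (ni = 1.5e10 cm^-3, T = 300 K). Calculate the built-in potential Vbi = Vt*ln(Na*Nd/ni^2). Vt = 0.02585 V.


Step 1: Compute Na*Nd/ni^2 = 5.59e+14 * 4.86e+16 / (1.5e10)^2 = 1.2074e+11
Step 2: ln(1.2074e+11) = 25.5169
Step 3: Vbi = 0.02585 * 25.5169 = 0.66 V

0.66


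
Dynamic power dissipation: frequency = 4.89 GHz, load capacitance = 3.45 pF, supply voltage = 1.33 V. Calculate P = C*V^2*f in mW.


Step 1: V^2 = 1.33^2 = 1.7689 V^2
Step 2: P = C*V^2*f = 3.45e-12 F * 1.7689 * 4.89e9 Hz
Step 3: P = 2.984222745e-02 W
Step 4: P = 29.842 mW

29.842


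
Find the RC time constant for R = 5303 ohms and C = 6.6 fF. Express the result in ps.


Step 1: tau = R * C
Step 2: tau = 5303 * 6.6 fF = 5303 * 6.6e-15 F
Step 3: tau = 3.49998e-11 s = 34.9998 ps

34.9998


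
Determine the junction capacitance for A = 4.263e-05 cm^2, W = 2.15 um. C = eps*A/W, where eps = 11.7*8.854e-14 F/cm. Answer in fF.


Step 1: eps_Si = 11.7 * 8.854e-14 = 1.035918e-12 F/cm
Step 2: W in cm = 2.15 * 1e-4 = 2.15e-04 cm
Step 3: C = 1.035918e-12 * 4.263e-05 / 2.15e-04 = 2.054009e-13 F
Step 4: C = 205.4 fF

205.4


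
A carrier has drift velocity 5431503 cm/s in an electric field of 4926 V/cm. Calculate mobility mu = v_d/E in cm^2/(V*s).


Step 1: mu = v_d / E
Step 2: mu = 5431503 / 4926
Step 3: mu = 1102.62 cm^2/(V*s)

1102.62


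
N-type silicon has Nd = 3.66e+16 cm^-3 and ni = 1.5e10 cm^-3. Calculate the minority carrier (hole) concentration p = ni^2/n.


Step 1: Since Nd >> ni, n ≈ Nd = 3.66e+16 cm^-3
Step 2: p = ni^2 / n = (1.5e10)^2 / 3.66e+16
Step 3: p = 2.25e20 / 3.66e+16 = 6.15e+03 cm^-3

6.15e+03


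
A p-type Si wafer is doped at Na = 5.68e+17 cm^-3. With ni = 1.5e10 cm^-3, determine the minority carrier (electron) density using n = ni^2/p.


Step 1: Majority hole concentration p ≈ Na = 5.68e+17 cm^-3
Step 2: n = ni^2 / Na = (1.5e10)^2 / 5.68e+17
Step 3: n = 3.96e+02 cm^-3

3.96e+02


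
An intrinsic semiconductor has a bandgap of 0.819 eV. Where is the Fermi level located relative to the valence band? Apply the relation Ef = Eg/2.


Step 1: For an intrinsic semiconductor, the Fermi level sits at midgap.
Step 2: Ef = Eg / 2 = 0.819 / 2 = 0.4095 eV

0.4095


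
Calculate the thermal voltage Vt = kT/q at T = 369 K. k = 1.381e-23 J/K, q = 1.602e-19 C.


Step 1: kT = 1.381e-23 * 369 = 5.09589e-21 J
Step 2: Vt = kT/q = 5.09589e-21 / 1.602e-19
Step 3: Vt = 0.03181 V

0.03181


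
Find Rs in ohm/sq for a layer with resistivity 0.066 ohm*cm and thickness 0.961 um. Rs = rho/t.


Step 1: Convert thickness to cm: t = 0.961 um = 9.6100e-05 cm
Step 2: Rs = rho / t = 0.066 / 9.6100e-05
Step 3: Rs = 686.8 ohm/sq

686.8


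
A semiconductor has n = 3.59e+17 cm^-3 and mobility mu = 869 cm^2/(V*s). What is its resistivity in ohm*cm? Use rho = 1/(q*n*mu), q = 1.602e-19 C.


Step 1: sigma = q * n * mu = 1.602e-19 * 3.59e+17 * 869 = 4.99778e+01 S/cm
Step 2: rho = 1 / sigma = 1 / 4.99778e+01 = 0.02001 ohm*cm

0.02001


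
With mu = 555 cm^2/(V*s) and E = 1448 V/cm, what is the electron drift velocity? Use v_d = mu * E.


Step 1: v_d = mu * E
Step 2: v_d = 555 * 1448 = 803640
Step 3: v_d = 8.04e+05 cm/s

8.04e+05


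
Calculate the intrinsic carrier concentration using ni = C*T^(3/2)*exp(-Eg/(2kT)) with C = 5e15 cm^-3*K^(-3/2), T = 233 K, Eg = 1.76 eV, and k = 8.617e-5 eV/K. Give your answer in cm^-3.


Step 1: Compute kT = 8.617e-5 * 233 = 0.02007761 eV
Step 2: Exponent = -Eg/(2kT) = -1.76/(2*0.02007761) = -43.82992
Step 3: T^(3/2) = 233^1.5 = 3556.59
Step 4: ni = 5e15 * 3556.59 * exp(-43.82992) = 1.64e+00 cm^-3

1.64e+00


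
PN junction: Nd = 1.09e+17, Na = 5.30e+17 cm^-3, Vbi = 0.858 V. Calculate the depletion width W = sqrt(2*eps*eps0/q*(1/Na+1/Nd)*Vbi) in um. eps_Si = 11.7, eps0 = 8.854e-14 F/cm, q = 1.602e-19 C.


Step 1: 1/Na + 1/Nd = 1/5.30e+17 + 1/1.09e+17 = 1.10611e-17
Step 2: 2*eps*eps0/q = 2*11.7*8.854e-14/1.602e-19 = 1.293281e+07
Step 3: W^2 = 1.293281e+07 * 1.10611e-17 * 0.858 = 1.22738e-10
Step 4: W = sqrt(1.22738e-10) = 1.108e-05 cm = 0.1108 um

0.1108


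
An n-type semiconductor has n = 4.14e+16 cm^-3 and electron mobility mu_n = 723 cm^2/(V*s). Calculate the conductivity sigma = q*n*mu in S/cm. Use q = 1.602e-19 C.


Step 1: sigma = q * n * mu
Step 2: sigma = 1.602e-19 * 4.14e+16 * 723
Step 3: sigma = 4.795e+00 S/cm

4.795e+00


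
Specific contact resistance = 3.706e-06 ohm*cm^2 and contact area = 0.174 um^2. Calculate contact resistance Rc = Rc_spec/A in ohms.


Step 1: Convert area to cm^2: 0.174 um^2 = 1.7400e-09 cm^2
Step 2: Rc = Rc_spec / A = 3.706e-06 / 1.7400e-09
Step 3: Rc = 2.13e+03 ohms

2.13e+03


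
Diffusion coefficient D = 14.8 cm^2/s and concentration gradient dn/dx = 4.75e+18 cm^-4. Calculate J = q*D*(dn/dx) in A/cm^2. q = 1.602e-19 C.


Step 1: J = q * D * (dn/dx)
Step 2: J = 1.602e-19 * 14.8 * 4.75e+18
Step 3: J = 1.13e+01 A/cm^2

1.13e+01


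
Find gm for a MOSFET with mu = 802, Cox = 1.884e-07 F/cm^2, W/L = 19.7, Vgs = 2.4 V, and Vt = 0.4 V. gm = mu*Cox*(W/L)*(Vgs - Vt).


Step 1: Vov = Vgs - Vt = 2.4 - 0.4 = 2.0 V
Step 2: gm = mu * Cox * (W/L) * Vov
Step 3: gm = 802 * 1.884e-07 * 19.7 * 2.0 = 5.95e-03 S

5.95e-03


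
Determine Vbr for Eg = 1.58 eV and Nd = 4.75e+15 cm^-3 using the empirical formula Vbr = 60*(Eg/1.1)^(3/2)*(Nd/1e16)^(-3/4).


Step 1: Eg/1.1 = 1.58/1.1 = 1.436364
Step 2: (Eg/1.1)^1.5 = 1.436364^1.5 = 1.721459
Step 3: (Nd/1e16)^(-0.75) = (0.475)^(-0.75) = 1.747752
Step 4: Vbr = 60 * 1.721459 * 1.747752 = 180.5 V

180.5


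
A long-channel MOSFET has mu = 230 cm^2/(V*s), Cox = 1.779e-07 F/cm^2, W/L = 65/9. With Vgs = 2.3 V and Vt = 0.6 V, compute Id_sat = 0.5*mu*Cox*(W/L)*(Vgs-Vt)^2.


Step 1: Overdrive voltage Vov = Vgs - Vt = 2.3 - 0.6 = 1.7 V
Step 2: W/L = 65/9 = 7.22222
Step 3: Id = 0.5 * 230 * 1.779e-07 * 7.22222 * 1.7^2
Step 4: Id = 4.27e-04 A

4.27e-04


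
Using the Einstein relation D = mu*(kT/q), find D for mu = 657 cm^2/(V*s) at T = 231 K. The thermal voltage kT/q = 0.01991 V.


Step 1: D = mu * (kT/q)
Step 2: D = 657 * 0.01991
Step 3: D = 13.08 cm^2/s

13.08


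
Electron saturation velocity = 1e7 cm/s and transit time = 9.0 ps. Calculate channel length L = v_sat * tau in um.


Step 1: tau in seconds = 9.0 ps * 1e-12 = 9.0000e-12 s
Step 2: L = v_sat * tau = 1e7 * 9.0000e-12 = 9.0000e-05 cm
Step 3: L in um = 9.0000e-05 * 1e4 = 0.9 um

0.9


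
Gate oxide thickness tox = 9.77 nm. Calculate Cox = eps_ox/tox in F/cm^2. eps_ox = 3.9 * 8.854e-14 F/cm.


Step 1: eps_ox = 3.9 * 8.854e-14 = 3.45306e-13 F/cm
Step 2: tox in cm = 9.77 nm * 1e-7 = 9.7700e-07 cm
Step 3: Cox = 3.45306e-13 / 9.7700e-07 = 3.53e-07 F/cm^2

3.53e-07


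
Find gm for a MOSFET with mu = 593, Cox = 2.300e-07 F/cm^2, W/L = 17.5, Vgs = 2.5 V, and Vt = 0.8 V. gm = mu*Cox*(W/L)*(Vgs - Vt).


Step 1: Vov = Vgs - Vt = 2.5 - 0.8 = 1.7 V
Step 2: gm = mu * Cox * (W/L) * Vov
Step 3: gm = 593 * 2.300e-07 * 17.5 * 1.7 = 4.06e-03 S

4.06e-03


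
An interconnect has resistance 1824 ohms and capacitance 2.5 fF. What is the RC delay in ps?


Step 1: tau = R * C
Step 2: tau = 1824 * 2.5 fF = 1824 * 2.5e-15 F
Step 3: tau = 4.56e-12 s = 4.56 ps

4.56


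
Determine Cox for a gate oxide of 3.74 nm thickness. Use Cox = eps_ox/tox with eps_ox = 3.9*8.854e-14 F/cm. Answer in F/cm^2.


Step 1: eps_ox = 3.9 * 8.854e-14 = 3.45306e-13 F/cm
Step 2: tox in cm = 3.74 nm * 1e-7 = 3.7400e-07 cm
Step 3: Cox = 3.45306e-13 / 3.7400e-07 = 9.23e-07 F/cm^2

9.23e-07


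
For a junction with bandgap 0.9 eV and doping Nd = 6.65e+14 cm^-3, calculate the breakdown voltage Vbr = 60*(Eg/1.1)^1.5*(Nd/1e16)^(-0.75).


Step 1: Eg/1.1 = 0.9/1.1 = 0.818182
Step 2: (Eg/1.1)^1.5 = 0.818182^1.5 = 0.740074
Step 3: (Nd/1e16)^(-0.75) = (0.0665)^(-0.75) = 7.636314
Step 4: Vbr = 60 * 0.740074 * 7.636314 = 339.1 V

339.1


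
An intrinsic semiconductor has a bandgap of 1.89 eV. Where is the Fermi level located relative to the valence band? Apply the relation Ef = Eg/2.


Step 1: For an intrinsic semiconductor, the Fermi level sits at midgap.
Step 2: Ef = Eg / 2 = 1.89 / 2 = 0.945 eV

0.945


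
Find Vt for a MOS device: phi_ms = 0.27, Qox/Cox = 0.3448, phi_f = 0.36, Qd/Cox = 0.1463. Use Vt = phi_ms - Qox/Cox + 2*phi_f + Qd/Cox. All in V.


Step 1: Vt = phi_ms - Qox/Cox + 2*phi_f + Qd/Cox
Step 2: Vt = 0.27 - 0.3448 + 2*0.36 + 0.1463
Step 3: Vt = 0.27 - 0.3448 + 0.72 + 0.1463
Step 4: Vt = 0.7915 V

0.7915


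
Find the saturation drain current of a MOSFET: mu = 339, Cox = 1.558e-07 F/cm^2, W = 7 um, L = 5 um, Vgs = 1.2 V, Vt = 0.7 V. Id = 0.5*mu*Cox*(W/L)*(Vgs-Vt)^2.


Step 1: Overdrive voltage Vov = Vgs - Vt = 1.2 - 0.7 = 0.5 V
Step 2: W/L = 7/5 = 1.4
Step 3: Id = 0.5 * 339 * 1.558e-07 * 1.4 * 0.5^2
Step 4: Id = 9.24e-06 A

9.24e-06


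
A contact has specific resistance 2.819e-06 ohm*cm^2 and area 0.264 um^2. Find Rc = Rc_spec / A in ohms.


Step 1: Convert area to cm^2: 0.264 um^2 = 2.6400e-09 cm^2
Step 2: Rc = Rc_spec / A = 2.819e-06 / 2.6400e-09
Step 3: Rc = 1.07e+03 ohms

1.07e+03


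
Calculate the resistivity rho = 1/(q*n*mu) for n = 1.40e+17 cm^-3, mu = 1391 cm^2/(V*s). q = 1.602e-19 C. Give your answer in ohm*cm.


Step 1: sigma = q * n * mu = 1.602e-19 * 1.40e+17 * 1391 = 3.11973e+01 S/cm
Step 2: rho = 1 / sigma = 1 / 3.11973e+01 = 0.03205 ohm*cm

0.03205


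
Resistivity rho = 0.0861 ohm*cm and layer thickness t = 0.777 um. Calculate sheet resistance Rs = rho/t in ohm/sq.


Step 1: Convert thickness to cm: t = 0.777 um = 7.7700e-05 cm
Step 2: Rs = rho / t = 0.0861 / 7.7700e-05
Step 3: Rs = 1108.1 ohm/sq

1108.1


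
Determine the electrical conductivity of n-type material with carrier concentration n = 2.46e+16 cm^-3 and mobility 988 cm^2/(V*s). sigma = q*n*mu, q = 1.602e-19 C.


Step 1: sigma = q * n * mu
Step 2: sigma = 1.602e-19 * 2.46e+16 * 988
Step 3: sigma = 3.894e+00 S/cm

3.894e+00


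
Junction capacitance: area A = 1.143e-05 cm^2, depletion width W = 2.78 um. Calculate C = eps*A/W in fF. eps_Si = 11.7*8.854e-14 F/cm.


Step 1: eps_Si = 11.7 * 8.854e-14 = 1.035918e-12 F/cm
Step 2: W in cm = 2.78 * 1e-4 = 2.78e-04 cm
Step 3: C = 1.035918e-12 * 1.143e-05 / 2.78e-04 = 4.259188e-14 F
Step 4: C = 42.59 fF

42.59
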